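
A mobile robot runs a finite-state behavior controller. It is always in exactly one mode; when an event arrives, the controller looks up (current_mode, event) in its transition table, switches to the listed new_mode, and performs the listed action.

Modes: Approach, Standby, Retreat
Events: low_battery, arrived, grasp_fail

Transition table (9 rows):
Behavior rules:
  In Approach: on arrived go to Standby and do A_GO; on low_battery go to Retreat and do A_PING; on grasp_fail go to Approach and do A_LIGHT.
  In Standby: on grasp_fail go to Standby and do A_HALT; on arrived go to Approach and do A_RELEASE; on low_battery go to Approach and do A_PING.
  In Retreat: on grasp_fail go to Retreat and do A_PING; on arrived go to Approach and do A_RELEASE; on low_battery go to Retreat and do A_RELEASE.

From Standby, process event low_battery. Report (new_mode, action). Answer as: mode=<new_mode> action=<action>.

current mode = Standby; filter table to that mode:
  (Standby, grasp_fail) → (Standby, A_HALT)
  (Standby, arrived) → (Approach, A_RELEASE)
  (Standby, low_battery) → (Approach, A_PING)  ← event matches
event = low_battery selects (Approach, A_PING)

mode=Approach action=A_PING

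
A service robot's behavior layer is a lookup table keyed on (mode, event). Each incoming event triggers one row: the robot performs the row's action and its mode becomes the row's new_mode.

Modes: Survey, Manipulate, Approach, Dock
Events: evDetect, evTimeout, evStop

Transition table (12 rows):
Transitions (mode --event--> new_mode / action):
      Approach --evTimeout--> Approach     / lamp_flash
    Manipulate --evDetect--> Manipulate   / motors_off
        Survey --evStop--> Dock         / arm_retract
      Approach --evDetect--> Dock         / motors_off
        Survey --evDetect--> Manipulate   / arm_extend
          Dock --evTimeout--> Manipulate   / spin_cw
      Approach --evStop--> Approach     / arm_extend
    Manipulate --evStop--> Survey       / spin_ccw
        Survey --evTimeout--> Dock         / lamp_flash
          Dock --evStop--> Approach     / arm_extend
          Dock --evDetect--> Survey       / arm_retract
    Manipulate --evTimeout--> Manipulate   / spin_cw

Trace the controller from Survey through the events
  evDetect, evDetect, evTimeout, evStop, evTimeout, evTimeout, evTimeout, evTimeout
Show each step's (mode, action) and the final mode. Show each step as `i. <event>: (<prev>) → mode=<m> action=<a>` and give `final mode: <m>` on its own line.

final mode: Manipulate

1. evDetect: (Survey) → mode=Manipulate action=arm_extend
2. evDetect: (Manipulate) → mode=Manipulate action=motors_off
3. evTimeout: (Manipulate) → mode=Manipulate action=spin_cw
4. evStop: (Manipulate) → mode=Survey action=spin_ccw
5. evTimeout: (Survey) → mode=Dock action=lamp_flash
6. evTimeout: (Dock) → mode=Manipulate action=spin_cw
7. evTimeout: (Manipulate) → mode=Manipulate action=spin_cw
8. evTimeout: (Manipulate) → mode=Manipulate action=spin_cw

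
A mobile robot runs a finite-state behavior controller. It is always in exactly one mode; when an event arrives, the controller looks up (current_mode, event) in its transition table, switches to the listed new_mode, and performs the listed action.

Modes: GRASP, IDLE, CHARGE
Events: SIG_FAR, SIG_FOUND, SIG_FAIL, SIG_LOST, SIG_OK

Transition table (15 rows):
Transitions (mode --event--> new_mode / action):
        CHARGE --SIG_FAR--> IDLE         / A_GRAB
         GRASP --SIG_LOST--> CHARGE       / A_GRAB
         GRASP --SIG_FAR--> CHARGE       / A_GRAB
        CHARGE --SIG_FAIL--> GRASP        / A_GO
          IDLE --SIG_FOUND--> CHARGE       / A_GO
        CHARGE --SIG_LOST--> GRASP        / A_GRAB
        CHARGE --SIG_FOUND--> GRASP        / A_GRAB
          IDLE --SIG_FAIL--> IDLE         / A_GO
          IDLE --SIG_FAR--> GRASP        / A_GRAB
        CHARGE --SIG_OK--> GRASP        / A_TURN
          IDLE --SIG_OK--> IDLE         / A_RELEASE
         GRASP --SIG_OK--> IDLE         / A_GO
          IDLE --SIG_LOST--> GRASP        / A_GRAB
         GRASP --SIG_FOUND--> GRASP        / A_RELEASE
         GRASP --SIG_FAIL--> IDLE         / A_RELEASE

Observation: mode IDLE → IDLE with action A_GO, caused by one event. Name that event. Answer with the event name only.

SIG_FAIL

try SIG_FAR: (IDLE, SIG_FAR) → (GRASP, A_GRAB)
try SIG_FOUND: (IDLE, SIG_FOUND) → (CHARGE, A_GO)
try SIG_FAIL: (IDLE, SIG_FAIL) → (IDLE, A_GO)  ← matches
try SIG_LOST: (IDLE, SIG_LOST) → (GRASP, A_GRAB)
try SIG_OK: (IDLE, SIG_OK) → (IDLE, A_RELEASE)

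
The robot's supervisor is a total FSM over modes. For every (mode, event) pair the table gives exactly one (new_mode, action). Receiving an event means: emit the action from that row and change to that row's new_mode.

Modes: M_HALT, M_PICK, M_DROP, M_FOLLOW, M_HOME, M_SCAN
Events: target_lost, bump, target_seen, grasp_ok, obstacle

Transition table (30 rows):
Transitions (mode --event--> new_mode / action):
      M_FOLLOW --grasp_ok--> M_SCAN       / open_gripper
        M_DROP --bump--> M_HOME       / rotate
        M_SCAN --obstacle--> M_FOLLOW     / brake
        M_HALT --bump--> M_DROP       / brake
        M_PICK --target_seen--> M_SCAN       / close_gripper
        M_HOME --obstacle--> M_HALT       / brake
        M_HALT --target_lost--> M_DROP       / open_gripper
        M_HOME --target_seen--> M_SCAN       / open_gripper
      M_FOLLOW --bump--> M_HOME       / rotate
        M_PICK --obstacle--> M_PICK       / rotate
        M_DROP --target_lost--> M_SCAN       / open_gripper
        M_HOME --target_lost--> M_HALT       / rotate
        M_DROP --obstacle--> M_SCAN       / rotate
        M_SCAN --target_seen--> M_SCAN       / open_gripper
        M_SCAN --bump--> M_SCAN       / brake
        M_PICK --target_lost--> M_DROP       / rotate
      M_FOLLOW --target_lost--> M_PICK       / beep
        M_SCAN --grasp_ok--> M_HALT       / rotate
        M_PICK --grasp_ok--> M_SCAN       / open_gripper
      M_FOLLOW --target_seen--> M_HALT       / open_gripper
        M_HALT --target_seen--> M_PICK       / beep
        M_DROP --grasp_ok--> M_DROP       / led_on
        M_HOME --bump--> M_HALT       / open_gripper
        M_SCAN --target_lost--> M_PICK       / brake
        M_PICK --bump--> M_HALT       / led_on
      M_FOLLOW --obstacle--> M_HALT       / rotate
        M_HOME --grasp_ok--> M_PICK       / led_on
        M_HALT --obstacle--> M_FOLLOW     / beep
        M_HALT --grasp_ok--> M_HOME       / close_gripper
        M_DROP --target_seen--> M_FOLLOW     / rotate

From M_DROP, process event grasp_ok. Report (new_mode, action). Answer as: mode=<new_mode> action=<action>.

current mode = M_DROP; filter table to that mode:
  (M_DROP, bump) → (M_HOME, rotate)
  (M_DROP, target_lost) → (M_SCAN, open_gripper)
  (M_DROP, obstacle) → (M_SCAN, rotate)
  (M_DROP, grasp_ok) → (M_DROP, led_on)  ← event matches
  (M_DROP, target_seen) → (M_FOLLOW, rotate)
event = grasp_ok selects (M_DROP, led_on)

mode=M_DROP action=led_on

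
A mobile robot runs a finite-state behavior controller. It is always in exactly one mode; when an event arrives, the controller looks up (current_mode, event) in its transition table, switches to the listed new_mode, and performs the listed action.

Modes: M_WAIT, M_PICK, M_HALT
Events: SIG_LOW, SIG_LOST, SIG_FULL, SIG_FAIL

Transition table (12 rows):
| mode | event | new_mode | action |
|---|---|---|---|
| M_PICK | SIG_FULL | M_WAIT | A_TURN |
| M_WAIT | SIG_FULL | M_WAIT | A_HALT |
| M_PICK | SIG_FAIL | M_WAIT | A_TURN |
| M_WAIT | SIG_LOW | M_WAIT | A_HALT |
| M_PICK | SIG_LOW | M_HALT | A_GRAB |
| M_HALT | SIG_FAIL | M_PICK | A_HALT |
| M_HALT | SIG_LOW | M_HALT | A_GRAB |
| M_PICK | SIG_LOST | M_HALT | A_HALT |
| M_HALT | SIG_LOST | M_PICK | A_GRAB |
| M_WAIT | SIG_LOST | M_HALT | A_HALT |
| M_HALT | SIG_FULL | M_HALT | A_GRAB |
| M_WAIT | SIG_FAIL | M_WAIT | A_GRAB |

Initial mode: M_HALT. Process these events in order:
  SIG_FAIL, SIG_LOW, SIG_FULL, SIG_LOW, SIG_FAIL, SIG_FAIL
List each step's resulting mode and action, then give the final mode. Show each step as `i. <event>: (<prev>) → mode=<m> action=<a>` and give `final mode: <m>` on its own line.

1. SIG_FAIL: (M_HALT) → mode=M_PICK action=A_HALT
2. SIG_LOW: (M_PICK) → mode=M_HALT action=A_GRAB
3. SIG_FULL: (M_HALT) → mode=M_HALT action=A_GRAB
4. SIG_LOW: (M_HALT) → mode=M_HALT action=A_GRAB
5. SIG_FAIL: (M_HALT) → mode=M_PICK action=A_HALT
6. SIG_FAIL: (M_PICK) → mode=M_WAIT action=A_TURN

final mode: M_WAIT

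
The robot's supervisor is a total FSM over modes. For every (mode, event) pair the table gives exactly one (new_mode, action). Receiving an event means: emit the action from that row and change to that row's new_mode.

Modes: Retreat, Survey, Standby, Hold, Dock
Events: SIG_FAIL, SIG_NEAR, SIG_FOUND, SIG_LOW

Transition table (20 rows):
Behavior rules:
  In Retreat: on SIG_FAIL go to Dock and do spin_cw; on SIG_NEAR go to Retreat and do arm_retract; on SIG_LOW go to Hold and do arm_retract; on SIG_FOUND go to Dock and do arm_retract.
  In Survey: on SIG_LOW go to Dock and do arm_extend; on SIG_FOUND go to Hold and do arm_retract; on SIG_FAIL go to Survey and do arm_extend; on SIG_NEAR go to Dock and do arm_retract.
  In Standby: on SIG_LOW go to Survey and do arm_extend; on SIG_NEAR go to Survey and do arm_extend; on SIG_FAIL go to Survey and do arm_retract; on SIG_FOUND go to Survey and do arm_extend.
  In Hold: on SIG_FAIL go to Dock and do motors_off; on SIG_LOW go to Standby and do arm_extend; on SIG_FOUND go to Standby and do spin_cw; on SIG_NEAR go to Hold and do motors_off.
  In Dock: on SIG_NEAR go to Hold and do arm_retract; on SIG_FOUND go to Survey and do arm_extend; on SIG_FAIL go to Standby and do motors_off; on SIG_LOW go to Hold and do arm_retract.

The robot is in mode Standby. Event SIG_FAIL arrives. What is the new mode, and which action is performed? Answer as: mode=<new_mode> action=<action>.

current mode = Standby; filter table to that mode:
  (Standby, SIG_LOW) → (Survey, arm_extend)
  (Standby, SIG_NEAR) → (Survey, arm_extend)
  (Standby, SIG_FAIL) → (Survey, arm_retract)  ← event matches
  (Standby, SIG_FOUND) → (Survey, arm_extend)
event = SIG_FAIL selects (Survey, arm_retract)

mode=Survey action=arm_retract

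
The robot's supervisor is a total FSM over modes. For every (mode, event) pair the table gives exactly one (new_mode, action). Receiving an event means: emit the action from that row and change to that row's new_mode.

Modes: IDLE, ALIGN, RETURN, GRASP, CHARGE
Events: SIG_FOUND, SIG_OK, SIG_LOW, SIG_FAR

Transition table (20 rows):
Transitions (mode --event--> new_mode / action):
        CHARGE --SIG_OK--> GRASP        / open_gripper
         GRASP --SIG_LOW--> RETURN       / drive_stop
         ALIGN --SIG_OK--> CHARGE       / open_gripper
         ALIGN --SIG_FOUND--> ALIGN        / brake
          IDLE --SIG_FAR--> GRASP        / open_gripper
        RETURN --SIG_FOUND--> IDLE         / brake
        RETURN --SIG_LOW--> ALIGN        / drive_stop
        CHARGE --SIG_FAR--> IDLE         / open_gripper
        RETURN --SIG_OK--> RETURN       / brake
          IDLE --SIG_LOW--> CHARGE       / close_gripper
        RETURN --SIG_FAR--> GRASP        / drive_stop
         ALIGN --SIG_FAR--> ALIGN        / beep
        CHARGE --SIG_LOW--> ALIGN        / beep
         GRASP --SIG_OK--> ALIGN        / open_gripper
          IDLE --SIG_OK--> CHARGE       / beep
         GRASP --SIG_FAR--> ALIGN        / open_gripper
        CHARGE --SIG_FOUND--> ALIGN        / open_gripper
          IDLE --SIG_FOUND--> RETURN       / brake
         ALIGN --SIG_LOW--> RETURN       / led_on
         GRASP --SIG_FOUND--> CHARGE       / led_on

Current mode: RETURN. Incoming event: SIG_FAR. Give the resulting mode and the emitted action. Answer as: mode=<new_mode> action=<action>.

current mode = RETURN; filter table to that mode:
  (RETURN, SIG_FOUND) → (IDLE, brake)
  (RETURN, SIG_LOW) → (ALIGN, drive_stop)
  (RETURN, SIG_OK) → (RETURN, brake)
  (RETURN, SIG_FAR) → (GRASP, drive_stop)  ← event matches
event = SIG_FAR selects (GRASP, drive_stop)

mode=GRASP action=drive_stop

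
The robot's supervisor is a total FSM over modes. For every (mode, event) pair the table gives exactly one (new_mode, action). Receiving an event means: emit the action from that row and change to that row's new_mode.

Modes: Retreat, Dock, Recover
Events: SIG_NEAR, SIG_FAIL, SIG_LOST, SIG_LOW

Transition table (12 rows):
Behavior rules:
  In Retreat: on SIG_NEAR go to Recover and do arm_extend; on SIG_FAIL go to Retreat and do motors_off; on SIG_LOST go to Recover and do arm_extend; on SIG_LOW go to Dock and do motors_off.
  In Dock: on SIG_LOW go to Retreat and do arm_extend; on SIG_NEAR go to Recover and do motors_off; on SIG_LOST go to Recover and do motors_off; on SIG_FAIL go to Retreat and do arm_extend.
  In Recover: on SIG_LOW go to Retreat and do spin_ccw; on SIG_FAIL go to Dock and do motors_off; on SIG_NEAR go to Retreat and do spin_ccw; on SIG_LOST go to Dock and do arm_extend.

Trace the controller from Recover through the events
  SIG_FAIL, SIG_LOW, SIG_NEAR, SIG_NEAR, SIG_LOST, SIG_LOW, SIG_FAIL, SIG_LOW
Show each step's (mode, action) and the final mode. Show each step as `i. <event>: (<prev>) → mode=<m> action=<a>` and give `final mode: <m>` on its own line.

final mode: Dock

1. SIG_FAIL: (Recover) → mode=Dock action=motors_off
2. SIG_LOW: (Dock) → mode=Retreat action=arm_extend
3. SIG_NEAR: (Retreat) → mode=Recover action=arm_extend
4. SIG_NEAR: (Recover) → mode=Retreat action=spin_ccw
5. SIG_LOST: (Retreat) → mode=Recover action=arm_extend
6. SIG_LOW: (Recover) → mode=Retreat action=spin_ccw
7. SIG_FAIL: (Retreat) → mode=Retreat action=motors_off
8. SIG_LOW: (Retreat) → mode=Dock action=motors_off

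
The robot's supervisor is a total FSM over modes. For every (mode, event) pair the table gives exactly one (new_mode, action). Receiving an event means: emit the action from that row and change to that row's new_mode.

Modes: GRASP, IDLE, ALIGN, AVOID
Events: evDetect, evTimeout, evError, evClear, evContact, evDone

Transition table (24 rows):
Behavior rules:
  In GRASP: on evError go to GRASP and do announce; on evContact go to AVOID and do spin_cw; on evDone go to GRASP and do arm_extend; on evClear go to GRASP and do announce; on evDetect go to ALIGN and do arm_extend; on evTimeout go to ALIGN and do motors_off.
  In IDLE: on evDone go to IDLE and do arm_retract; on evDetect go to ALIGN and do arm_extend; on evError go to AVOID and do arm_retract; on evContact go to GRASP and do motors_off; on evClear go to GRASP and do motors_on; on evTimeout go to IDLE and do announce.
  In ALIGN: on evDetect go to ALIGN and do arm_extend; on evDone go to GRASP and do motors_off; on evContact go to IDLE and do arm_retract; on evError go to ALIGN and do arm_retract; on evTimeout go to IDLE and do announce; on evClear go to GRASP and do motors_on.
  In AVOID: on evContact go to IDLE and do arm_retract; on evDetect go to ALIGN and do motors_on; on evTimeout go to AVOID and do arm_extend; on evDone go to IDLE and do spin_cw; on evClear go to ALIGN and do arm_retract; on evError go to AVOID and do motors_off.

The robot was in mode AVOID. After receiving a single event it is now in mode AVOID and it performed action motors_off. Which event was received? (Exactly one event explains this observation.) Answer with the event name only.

try evDetect: (AVOID, evDetect) → (ALIGN, motors_on)
try evTimeout: (AVOID, evTimeout) → (AVOID, arm_extend)
try evError: (AVOID, evError) → (AVOID, motors_off)  ← matches
try evClear: (AVOID, evClear) → (ALIGN, arm_retract)
try evContact: (AVOID, evContact) → (IDLE, arm_retract)
try evDone: (AVOID, evDone) → (IDLE, spin_cw)

evError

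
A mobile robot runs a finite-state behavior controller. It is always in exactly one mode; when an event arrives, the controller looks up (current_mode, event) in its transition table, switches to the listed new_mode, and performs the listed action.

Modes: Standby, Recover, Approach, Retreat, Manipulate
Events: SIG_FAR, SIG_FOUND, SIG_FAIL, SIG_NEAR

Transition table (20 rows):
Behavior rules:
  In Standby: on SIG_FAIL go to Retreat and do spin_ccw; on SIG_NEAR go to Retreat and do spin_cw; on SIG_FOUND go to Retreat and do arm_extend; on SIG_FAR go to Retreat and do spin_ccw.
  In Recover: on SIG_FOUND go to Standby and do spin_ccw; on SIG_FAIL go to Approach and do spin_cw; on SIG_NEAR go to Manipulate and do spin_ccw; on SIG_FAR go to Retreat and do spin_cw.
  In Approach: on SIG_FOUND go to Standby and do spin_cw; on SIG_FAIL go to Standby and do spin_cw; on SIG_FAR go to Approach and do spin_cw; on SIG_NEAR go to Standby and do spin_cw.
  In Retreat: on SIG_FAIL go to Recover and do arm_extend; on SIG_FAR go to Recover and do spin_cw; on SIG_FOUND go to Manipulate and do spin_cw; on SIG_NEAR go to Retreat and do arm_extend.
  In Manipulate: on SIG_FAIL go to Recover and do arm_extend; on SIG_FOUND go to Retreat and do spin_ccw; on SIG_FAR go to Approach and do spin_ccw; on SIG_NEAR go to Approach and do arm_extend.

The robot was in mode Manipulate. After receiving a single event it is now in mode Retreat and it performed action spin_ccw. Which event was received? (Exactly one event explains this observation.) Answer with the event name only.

try SIG_FAR: (Manipulate, SIG_FAR) → (Approach, spin_ccw)
try SIG_FOUND: (Manipulate, SIG_FOUND) → (Retreat, spin_ccw)  ← matches
try SIG_FAIL: (Manipulate, SIG_FAIL) → (Recover, arm_extend)
try SIG_NEAR: (Manipulate, SIG_NEAR) → (Approach, arm_extend)

SIG_FOUND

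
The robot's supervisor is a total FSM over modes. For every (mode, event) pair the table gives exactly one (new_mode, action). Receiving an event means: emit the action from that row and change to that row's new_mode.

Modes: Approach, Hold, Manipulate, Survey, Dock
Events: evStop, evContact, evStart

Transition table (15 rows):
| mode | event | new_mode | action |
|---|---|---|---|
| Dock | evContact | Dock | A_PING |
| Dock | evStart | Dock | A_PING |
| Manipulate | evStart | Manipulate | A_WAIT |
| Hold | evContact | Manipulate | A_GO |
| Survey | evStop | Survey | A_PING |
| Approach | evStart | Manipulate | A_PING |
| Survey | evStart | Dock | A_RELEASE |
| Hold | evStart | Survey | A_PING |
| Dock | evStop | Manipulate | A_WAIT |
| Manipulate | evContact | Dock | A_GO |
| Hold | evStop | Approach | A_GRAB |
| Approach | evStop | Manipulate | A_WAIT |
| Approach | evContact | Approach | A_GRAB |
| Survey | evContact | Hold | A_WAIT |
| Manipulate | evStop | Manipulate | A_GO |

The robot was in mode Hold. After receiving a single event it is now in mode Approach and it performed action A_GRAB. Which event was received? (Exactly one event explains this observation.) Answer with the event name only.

evStop

try evStop: (Hold, evStop) → (Approach, A_GRAB)  ← matches
try evContact: (Hold, evContact) → (Manipulate, A_GO)
try evStart: (Hold, evStart) → (Survey, A_PING)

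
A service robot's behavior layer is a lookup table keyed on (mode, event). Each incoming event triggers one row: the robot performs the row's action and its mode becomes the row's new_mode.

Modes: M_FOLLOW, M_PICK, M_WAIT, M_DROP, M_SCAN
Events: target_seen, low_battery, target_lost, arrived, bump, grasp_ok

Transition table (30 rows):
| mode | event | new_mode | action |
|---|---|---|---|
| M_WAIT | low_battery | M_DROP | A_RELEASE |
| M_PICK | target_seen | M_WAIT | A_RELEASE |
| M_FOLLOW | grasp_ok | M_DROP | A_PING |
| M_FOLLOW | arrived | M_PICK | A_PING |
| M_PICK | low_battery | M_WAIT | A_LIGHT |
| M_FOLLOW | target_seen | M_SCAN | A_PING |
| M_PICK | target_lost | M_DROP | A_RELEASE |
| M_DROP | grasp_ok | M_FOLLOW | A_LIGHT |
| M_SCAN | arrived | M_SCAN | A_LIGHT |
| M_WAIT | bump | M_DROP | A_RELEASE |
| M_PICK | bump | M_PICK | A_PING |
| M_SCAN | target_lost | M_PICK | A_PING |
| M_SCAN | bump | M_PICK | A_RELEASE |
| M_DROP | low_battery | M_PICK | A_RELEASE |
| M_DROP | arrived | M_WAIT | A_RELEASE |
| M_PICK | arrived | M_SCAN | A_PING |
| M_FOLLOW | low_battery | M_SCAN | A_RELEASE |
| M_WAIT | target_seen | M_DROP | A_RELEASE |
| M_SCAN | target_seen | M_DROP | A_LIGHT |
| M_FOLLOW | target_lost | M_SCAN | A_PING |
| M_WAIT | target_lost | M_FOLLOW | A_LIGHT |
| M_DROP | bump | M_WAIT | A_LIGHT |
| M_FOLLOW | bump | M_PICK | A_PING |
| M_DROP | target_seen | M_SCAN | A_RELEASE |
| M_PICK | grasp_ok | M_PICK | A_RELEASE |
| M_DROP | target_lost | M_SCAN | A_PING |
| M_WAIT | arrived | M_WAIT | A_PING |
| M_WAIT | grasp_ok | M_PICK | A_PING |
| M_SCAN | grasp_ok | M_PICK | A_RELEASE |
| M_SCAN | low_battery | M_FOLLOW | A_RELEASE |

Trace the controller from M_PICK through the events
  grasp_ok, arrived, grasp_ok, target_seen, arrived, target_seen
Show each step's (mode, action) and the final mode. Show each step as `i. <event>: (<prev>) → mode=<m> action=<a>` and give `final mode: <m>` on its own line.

1. grasp_ok: (M_PICK) → mode=M_PICK action=A_RELEASE
2. arrived: (M_PICK) → mode=M_SCAN action=A_PING
3. grasp_ok: (M_SCAN) → mode=M_PICK action=A_RELEASE
4. target_seen: (M_PICK) → mode=M_WAIT action=A_RELEASE
5. arrived: (M_WAIT) → mode=M_WAIT action=A_PING
6. target_seen: (M_WAIT) → mode=M_DROP action=A_RELEASE

final mode: M_DROP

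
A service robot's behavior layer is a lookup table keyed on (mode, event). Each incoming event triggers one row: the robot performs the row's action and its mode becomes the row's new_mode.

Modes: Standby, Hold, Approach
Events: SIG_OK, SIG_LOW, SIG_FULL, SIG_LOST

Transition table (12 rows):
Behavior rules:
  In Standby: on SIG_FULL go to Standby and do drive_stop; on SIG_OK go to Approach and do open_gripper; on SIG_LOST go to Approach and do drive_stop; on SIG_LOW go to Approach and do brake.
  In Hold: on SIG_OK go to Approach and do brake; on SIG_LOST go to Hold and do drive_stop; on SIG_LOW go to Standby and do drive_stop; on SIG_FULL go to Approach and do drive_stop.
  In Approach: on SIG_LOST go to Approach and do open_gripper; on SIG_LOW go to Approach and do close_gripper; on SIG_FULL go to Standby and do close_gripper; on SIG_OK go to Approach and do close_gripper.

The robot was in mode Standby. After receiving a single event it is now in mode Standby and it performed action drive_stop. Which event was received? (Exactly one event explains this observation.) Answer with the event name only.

try SIG_OK: (Standby, SIG_OK) → (Approach, open_gripper)
try SIG_LOW: (Standby, SIG_LOW) → (Approach, brake)
try SIG_FULL: (Standby, SIG_FULL) → (Standby, drive_stop)  ← matches
try SIG_LOST: (Standby, SIG_LOST) → (Approach, drive_stop)

SIG_FULL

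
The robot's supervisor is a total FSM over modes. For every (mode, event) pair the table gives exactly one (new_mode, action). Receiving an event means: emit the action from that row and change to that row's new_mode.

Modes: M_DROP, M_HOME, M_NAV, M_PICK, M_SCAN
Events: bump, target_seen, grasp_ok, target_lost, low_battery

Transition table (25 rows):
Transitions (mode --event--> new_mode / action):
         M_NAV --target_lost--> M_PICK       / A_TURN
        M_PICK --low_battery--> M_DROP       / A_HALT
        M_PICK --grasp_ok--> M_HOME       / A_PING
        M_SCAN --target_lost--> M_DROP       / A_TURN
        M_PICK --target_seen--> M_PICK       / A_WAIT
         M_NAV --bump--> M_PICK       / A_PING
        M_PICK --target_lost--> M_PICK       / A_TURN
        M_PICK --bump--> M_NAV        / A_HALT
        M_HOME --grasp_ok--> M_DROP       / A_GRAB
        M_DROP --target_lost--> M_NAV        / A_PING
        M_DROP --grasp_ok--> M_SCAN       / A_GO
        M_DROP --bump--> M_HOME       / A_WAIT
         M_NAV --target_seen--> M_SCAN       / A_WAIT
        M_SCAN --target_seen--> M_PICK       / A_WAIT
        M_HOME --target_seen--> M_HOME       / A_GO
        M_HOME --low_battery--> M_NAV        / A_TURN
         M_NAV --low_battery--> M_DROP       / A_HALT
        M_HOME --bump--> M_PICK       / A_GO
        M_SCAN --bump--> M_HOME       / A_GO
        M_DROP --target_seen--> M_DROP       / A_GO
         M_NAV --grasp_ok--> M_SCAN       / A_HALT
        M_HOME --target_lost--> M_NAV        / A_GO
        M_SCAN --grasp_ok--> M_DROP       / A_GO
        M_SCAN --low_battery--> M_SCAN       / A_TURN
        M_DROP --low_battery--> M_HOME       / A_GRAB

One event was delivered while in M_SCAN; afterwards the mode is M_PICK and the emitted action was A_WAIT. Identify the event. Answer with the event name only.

try bump: (M_SCAN, bump) → (M_HOME, A_GO)
try target_seen: (M_SCAN, target_seen) → (M_PICK, A_WAIT)  ← matches
try grasp_ok: (M_SCAN, grasp_ok) → (M_DROP, A_GO)
try target_lost: (M_SCAN, target_lost) → (M_DROP, A_TURN)
try low_battery: (M_SCAN, low_battery) → (M_SCAN, A_TURN)

target_seen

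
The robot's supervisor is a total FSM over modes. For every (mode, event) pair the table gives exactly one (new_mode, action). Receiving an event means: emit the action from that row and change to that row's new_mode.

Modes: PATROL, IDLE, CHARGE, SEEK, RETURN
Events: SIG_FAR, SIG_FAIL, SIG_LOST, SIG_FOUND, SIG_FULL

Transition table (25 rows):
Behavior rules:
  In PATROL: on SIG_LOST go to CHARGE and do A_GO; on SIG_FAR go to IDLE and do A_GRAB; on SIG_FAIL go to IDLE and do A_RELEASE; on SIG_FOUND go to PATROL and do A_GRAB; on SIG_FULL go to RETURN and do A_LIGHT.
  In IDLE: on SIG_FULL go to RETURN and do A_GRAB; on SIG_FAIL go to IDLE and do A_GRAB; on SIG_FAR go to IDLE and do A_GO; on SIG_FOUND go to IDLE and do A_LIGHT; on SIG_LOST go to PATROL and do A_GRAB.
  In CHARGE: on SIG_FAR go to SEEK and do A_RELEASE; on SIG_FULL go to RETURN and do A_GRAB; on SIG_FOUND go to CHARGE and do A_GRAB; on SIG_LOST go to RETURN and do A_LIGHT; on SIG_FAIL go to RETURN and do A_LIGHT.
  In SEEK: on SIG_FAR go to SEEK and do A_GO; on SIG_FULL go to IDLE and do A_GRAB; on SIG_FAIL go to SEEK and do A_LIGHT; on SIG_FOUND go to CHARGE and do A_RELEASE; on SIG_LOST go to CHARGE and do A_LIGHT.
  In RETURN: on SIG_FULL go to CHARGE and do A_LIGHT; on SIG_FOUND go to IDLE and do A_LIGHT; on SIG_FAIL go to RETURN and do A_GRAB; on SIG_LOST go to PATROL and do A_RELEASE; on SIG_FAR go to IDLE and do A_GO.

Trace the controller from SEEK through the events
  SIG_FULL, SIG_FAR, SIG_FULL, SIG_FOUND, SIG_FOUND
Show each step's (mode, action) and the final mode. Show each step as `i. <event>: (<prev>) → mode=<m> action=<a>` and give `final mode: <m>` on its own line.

1. SIG_FULL: (SEEK) → mode=IDLE action=A_GRAB
2. SIG_FAR: (IDLE) → mode=IDLE action=A_GO
3. SIG_FULL: (IDLE) → mode=RETURN action=A_GRAB
4. SIG_FOUND: (RETURN) → mode=IDLE action=A_LIGHT
5. SIG_FOUND: (IDLE) → mode=IDLE action=A_LIGHT

final mode: IDLE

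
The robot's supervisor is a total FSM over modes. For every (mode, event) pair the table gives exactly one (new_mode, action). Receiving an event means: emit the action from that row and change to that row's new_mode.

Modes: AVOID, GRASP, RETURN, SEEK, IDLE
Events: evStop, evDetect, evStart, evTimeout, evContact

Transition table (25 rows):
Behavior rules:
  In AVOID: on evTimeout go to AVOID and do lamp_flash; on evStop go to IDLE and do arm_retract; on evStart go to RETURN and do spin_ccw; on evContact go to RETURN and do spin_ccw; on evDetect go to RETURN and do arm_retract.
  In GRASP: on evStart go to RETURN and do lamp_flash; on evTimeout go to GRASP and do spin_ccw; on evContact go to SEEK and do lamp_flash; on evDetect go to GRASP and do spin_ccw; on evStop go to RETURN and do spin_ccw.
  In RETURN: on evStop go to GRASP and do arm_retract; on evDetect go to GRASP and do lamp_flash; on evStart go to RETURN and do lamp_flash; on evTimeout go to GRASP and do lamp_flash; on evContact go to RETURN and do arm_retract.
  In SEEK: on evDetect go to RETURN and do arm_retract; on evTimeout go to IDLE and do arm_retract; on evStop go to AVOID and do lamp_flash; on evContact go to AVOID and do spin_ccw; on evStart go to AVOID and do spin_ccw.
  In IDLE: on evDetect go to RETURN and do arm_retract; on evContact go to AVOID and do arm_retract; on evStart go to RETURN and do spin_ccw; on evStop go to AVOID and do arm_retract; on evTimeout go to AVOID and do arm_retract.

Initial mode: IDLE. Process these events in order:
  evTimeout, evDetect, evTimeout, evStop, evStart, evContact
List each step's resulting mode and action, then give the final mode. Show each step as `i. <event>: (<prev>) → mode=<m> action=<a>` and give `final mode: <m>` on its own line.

final mode: RETURN

1. evTimeout: (IDLE) → mode=AVOID action=arm_retract
2. evDetect: (AVOID) → mode=RETURN action=arm_retract
3. evTimeout: (RETURN) → mode=GRASP action=lamp_flash
4. evStop: (GRASP) → mode=RETURN action=spin_ccw
5. evStart: (RETURN) → mode=RETURN action=lamp_flash
6. evContact: (RETURN) → mode=RETURN action=arm_retract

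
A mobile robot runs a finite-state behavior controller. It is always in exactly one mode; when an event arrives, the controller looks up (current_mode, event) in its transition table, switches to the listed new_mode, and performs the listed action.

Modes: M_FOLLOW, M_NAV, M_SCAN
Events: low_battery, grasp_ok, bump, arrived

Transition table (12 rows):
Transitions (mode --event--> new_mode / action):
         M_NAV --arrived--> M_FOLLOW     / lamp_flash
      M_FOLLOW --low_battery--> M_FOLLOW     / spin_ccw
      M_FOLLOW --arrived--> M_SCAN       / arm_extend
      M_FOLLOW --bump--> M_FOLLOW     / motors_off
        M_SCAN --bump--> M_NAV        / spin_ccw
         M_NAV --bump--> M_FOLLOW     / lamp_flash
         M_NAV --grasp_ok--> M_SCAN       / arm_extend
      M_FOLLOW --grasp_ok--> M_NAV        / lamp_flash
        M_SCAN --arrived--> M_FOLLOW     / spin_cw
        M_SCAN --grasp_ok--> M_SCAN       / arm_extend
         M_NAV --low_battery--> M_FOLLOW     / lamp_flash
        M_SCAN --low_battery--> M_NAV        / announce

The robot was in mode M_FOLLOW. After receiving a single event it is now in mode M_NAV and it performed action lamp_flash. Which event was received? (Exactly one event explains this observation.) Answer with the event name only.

try low_battery: (M_FOLLOW, low_battery) → (M_FOLLOW, spin_ccw)
try grasp_ok: (M_FOLLOW, grasp_ok) → (M_NAV, lamp_flash)  ← matches
try bump: (M_FOLLOW, bump) → (M_FOLLOW, motors_off)
try arrived: (M_FOLLOW, arrived) → (M_SCAN, arm_extend)

grasp_ok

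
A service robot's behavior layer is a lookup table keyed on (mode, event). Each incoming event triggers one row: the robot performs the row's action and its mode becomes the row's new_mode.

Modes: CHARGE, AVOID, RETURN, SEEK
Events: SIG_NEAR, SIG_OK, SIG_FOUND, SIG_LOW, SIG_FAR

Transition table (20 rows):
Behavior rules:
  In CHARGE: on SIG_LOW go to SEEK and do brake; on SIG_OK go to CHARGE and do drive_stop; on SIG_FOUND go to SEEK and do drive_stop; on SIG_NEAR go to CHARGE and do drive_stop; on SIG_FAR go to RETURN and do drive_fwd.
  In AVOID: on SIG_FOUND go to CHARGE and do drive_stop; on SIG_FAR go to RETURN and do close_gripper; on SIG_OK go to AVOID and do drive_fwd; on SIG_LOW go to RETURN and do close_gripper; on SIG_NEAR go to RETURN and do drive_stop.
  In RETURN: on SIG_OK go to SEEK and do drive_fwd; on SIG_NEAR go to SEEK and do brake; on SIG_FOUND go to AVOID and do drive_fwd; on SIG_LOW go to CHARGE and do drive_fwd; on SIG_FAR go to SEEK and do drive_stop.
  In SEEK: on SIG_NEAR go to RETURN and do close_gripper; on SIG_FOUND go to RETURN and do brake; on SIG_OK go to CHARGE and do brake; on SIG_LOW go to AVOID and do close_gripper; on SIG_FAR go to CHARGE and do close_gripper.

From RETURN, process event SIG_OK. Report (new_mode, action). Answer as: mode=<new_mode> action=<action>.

current mode = RETURN; filter table to that mode:
  (RETURN, SIG_OK) → (SEEK, drive_fwd)  ← event matches
  (RETURN, SIG_NEAR) → (SEEK, brake)
  (RETURN, SIG_FOUND) → (AVOID, drive_fwd)
  (RETURN, SIG_LOW) → (CHARGE, drive_fwd)
  (RETURN, SIG_FAR) → (SEEK, drive_stop)
event = SIG_OK selects (SEEK, drive_fwd)

mode=SEEK action=drive_fwd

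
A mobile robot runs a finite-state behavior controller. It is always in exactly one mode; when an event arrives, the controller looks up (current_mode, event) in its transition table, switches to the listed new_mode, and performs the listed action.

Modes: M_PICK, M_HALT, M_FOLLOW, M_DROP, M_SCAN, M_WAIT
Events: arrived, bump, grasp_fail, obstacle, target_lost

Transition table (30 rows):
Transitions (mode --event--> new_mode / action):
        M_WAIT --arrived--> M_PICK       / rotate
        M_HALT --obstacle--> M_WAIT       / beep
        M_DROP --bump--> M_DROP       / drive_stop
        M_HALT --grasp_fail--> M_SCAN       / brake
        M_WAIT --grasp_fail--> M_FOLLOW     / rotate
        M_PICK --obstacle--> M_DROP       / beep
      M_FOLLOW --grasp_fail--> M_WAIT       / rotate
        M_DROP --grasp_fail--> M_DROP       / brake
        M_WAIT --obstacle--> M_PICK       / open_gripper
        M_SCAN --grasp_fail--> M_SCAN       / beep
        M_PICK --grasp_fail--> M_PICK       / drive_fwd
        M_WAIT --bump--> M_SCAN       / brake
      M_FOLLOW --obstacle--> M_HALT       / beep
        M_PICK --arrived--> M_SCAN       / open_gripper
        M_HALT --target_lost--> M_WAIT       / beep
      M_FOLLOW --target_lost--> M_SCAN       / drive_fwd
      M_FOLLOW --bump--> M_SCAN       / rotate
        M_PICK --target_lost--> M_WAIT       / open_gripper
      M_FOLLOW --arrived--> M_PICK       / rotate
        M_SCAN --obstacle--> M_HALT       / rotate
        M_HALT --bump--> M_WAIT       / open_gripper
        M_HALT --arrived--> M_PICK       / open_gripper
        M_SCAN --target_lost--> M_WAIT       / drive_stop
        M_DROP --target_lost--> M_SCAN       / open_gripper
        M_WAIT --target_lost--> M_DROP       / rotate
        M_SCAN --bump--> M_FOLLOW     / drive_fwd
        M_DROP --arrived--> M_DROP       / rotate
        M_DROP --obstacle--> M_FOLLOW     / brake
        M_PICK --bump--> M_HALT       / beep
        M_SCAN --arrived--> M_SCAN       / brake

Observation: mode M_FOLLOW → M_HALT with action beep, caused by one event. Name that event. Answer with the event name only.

obstacle

try arrived: (M_FOLLOW, arrived) → (M_PICK, rotate)
try bump: (M_FOLLOW, bump) → (M_SCAN, rotate)
try grasp_fail: (M_FOLLOW, grasp_fail) → (M_WAIT, rotate)
try obstacle: (M_FOLLOW, obstacle) → (M_HALT, beep)  ← matches
try target_lost: (M_FOLLOW, target_lost) → (M_SCAN, drive_fwd)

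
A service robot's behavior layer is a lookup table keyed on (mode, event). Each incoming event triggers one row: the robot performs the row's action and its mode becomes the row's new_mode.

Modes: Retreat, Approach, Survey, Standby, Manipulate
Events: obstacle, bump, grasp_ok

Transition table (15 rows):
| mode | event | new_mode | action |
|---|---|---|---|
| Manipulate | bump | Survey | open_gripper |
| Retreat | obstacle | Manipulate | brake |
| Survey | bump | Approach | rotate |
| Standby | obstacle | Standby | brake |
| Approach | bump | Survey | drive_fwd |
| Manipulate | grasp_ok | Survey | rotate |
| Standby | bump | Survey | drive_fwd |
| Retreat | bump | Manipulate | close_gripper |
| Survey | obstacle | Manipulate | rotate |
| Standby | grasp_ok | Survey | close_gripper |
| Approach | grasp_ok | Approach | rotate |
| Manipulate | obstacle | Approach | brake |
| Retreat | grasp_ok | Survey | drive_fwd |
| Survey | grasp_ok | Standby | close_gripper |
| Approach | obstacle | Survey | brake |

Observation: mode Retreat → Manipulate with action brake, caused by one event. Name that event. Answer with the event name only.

try obstacle: (Retreat, obstacle) → (Manipulate, brake)  ← matches
try bump: (Retreat, bump) → (Manipulate, close_gripper)
try grasp_ok: (Retreat, grasp_ok) → (Survey, drive_fwd)

obstacle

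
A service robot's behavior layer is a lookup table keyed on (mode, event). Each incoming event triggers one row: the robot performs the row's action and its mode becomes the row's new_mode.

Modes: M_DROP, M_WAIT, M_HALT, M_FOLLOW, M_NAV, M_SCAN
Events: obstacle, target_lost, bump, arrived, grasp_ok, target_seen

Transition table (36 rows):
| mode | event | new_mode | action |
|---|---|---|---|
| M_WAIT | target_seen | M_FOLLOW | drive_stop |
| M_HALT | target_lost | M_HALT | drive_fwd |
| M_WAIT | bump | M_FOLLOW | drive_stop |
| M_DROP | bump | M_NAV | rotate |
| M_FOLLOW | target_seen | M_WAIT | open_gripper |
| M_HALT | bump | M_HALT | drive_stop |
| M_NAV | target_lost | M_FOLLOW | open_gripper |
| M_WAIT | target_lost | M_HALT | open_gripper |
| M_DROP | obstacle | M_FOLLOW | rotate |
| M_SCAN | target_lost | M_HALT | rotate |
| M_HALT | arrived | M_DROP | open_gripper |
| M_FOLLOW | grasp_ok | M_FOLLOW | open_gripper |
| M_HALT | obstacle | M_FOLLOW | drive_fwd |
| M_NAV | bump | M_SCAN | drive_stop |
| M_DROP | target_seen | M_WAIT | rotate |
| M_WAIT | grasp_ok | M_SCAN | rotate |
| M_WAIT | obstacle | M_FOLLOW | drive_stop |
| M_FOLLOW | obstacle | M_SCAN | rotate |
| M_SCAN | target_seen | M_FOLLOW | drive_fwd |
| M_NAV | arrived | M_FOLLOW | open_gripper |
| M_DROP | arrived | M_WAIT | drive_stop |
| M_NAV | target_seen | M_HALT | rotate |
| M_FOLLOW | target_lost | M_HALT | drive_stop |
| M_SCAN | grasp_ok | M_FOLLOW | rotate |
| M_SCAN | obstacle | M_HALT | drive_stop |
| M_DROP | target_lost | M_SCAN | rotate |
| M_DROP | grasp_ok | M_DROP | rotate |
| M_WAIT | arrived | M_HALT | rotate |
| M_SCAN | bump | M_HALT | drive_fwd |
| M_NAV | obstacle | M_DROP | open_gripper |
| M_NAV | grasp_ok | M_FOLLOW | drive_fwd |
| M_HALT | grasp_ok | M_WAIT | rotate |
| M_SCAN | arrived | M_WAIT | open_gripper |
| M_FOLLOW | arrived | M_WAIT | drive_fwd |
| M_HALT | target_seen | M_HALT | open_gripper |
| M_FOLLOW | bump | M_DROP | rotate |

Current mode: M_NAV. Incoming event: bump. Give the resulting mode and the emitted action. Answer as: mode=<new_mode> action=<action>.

mode=M_SCAN action=drive_stop

current mode = M_NAV; filter table to that mode:
  (M_NAV, target_lost) → (M_FOLLOW, open_gripper)
  (M_NAV, bump) → (M_SCAN, drive_stop)  ← event matches
  (M_NAV, arrived) → (M_FOLLOW, open_gripper)
  (M_NAV, target_seen) → (M_HALT, rotate)
  (M_NAV, obstacle) → (M_DROP, open_gripper)
  (M_NAV, grasp_ok) → (M_FOLLOW, drive_fwd)
event = bump selects (M_SCAN, drive_stop)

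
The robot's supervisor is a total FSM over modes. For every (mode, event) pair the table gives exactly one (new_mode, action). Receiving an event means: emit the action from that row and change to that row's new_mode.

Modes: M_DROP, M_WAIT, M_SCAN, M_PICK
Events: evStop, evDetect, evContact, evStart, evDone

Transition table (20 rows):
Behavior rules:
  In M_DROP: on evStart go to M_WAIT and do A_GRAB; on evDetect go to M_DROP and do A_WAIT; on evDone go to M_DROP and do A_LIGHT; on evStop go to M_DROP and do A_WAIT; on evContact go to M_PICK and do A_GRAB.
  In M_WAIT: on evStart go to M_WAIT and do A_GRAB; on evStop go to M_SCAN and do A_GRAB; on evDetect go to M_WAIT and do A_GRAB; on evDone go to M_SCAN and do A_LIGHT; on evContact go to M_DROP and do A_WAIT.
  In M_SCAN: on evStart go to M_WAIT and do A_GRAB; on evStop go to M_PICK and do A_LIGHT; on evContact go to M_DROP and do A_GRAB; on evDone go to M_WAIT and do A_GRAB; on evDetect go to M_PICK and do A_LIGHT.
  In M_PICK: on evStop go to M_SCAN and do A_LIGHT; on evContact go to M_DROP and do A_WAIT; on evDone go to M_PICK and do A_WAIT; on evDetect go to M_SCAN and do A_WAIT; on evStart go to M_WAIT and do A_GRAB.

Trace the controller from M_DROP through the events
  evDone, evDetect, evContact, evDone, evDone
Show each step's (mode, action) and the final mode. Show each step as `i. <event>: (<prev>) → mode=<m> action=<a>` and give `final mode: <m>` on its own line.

1. evDone: (M_DROP) → mode=M_DROP action=A_LIGHT
2. evDetect: (M_DROP) → mode=M_DROP action=A_WAIT
3. evContact: (M_DROP) → mode=M_PICK action=A_GRAB
4. evDone: (M_PICK) → mode=M_PICK action=A_WAIT
5. evDone: (M_PICK) → mode=M_PICK action=A_WAIT

final mode: M_PICK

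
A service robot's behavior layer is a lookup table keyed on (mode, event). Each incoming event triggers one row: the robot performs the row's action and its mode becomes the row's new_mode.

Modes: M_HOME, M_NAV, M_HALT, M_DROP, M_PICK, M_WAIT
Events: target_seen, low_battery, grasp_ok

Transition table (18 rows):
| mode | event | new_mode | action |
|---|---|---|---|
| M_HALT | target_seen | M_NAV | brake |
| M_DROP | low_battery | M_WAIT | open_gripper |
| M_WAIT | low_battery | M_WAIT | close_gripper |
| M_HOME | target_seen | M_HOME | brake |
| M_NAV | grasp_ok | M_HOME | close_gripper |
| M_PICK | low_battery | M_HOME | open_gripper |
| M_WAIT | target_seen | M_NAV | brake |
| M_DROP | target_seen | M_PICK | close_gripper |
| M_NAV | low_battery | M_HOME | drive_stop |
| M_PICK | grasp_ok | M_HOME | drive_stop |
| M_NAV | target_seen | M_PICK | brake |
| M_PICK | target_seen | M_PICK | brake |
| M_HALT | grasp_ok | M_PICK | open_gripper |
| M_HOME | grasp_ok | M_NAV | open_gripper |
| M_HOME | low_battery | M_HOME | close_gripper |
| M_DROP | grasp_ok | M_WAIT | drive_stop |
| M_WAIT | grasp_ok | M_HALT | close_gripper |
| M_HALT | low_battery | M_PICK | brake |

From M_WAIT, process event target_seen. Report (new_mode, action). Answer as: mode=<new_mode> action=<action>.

current mode = M_WAIT; filter table to that mode:
  (M_WAIT, low_battery) → (M_WAIT, close_gripper)
  (M_WAIT, target_seen) → (M_NAV, brake)  ← event matches
  (M_WAIT, grasp_ok) → (M_HALT, close_gripper)
event = target_seen selects (M_NAV, brake)

mode=M_NAV action=brake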